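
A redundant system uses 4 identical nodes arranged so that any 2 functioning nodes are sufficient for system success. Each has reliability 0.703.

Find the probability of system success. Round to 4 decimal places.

0.9186

R = Σ_{i=2}^{4} C(4,i) p^i (1−p)^{4−i} with p = 0.703
C(4,2)·0.703^2·0.297^2 = 0.261562
C(4,3)·0.703^3·0.297^1 = 0.412746
C(4,4)·0.703^4·0.297^0 = 0.244243
Sum = 0.9186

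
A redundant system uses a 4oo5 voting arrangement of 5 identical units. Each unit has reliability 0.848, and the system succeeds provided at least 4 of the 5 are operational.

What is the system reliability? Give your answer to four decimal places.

R = Σ_{i=4}^{5} C(5,i) p^i (1−p)^{5−i} with p = 0.848
C(5,4)·0.848^4·0.152^1 = 0.393004
C(5,5)·0.848^5·0.152^0 = 0.438510
Sum = 0.8315

0.8315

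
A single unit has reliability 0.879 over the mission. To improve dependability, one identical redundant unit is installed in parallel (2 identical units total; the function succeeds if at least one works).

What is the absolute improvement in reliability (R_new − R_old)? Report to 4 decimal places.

R_before = 0.879
R_after = 1 − (1 − 0.879)^2 = 0.9854
ΔR = 0.9854 − 0.879 = 0.1064

0.1064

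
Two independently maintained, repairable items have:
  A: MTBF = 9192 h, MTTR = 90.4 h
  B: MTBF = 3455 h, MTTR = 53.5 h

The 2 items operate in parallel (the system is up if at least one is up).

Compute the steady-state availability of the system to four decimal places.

0.9999

A(A) = MTBF/(MTBF+MTTR) = 9192/(9192+90.4) = 0.990261
A(B) = MTBF/(MTBF+MTTR) = 3455/(3455+53.5) = 0.984751
Parallel availability: 1 − (1 − 0.990261)(1 − 0.984751) = 0.9999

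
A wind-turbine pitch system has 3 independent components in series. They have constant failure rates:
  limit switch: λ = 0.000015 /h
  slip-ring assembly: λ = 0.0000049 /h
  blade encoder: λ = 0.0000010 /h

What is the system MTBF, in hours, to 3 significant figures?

Series of exponential components: λ_sys = Σ λ_i
λ_sys = 0.000015 + 0.0000049 + 0.0000010 = 2.0900e-05 /h
MTBF = 1 / λ_sys = 47800 h

47800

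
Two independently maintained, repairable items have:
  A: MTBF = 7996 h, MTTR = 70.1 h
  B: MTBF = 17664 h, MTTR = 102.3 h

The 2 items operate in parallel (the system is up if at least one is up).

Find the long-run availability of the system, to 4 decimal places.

0.9999

A(A) = MTBF/(MTBF+MTTR) = 7996/(7996+70.1) = 0.991309
A(B) = MTBF/(MTBF+MTTR) = 17664/(17664+102.3) = 0.994242
Parallel availability: 1 − (1 − 0.991309)(1 − 0.994242) = 0.9999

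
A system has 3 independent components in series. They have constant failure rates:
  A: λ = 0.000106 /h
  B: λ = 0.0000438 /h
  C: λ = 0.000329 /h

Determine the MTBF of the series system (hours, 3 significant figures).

Series of exponential components: λ_sys = Σ λ_i
λ_sys = 0.000106 + 0.0000438 + 0.000329 = 4.7880e-04 /h
MTBF = 1 / λ_sys = 2090 h

2090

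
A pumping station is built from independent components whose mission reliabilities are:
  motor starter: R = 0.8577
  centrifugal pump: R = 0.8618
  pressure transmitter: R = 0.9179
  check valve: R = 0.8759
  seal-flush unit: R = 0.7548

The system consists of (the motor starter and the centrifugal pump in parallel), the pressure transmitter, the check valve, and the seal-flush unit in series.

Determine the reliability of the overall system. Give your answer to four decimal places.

Parallel (motor starter and centrifugal pump): 1 − (1 − 0.857700)(1 − 0.861800) = 0.980334
Series ([0.980334], pressure transmitter, check valve, and seal-flush unit): 0.980334 × 0.917900 × 0.875900 × 0.754800 = 0.5949

0.5949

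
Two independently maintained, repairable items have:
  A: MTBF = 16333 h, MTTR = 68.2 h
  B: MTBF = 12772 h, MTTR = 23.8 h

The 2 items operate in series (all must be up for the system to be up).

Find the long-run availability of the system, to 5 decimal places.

0.99399

A(A) = MTBF/(MTBF+MTTR) = 16333/(16333+68.2) = 0.995842
A(B) = MTBF/(MTBF+MTTR) = 12772/(12772+23.8) = 0.998140
Series availability: 0.995842 × 0.998140 = 0.99399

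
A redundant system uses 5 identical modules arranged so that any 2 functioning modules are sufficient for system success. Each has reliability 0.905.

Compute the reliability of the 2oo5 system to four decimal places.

R = Σ_{i=2}^{5} C(5,i) p^i (1−p)^{5−i} with p = 0.905
C(5,2)·0.905^2·0.095^3 = 0.007022
C(5,3)·0.905^3·0.095^2 = 0.066895
C(5,4)·0.905^4·0.095^1 = 0.318631
C(5,5)·0.905^5·0.095^0 = 0.607076
Sum = 0.9996

0.9996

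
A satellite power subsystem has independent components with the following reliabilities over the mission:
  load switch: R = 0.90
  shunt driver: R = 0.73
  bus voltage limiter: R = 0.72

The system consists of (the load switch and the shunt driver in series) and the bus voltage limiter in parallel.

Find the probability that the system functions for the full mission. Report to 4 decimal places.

0.9040

Series (load switch and shunt driver): 0.900000 × 0.730000 = 0.657000
Parallel ([0.657000] and bus voltage limiter): 1 − (1 − 0.657000)(1 − 0.720000) = 0.9040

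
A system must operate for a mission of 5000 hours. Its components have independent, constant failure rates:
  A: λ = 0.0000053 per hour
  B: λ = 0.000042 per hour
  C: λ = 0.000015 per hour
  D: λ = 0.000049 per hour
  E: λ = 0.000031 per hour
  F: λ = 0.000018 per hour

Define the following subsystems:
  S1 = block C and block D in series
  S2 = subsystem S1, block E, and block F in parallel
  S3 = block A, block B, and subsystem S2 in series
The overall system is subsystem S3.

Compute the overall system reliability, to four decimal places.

0.7867

R(A) = exp(−0.0000053 × 5000) = 0.973848
R(B) = exp(−0.000042 × 5000) = 0.810584
R(C) = exp(−0.000015 × 5000) = 0.927743
R(D) = exp(−0.000049 × 5000) = 0.782705
R(E) = exp(−0.000031 × 5000) = 0.856415
R(F) = exp(−0.000018 × 5000) = 0.913931
Series (C and D): 0.927743 × 0.782705 = 0.726149
Parallel ([0.726149], E, and F): 1 − (1 − 0.726149)(1 − 0.856415)(1 − 0.913931) = 0.996616
Series (A, B, and [0.996616]): 0.973848 × 0.810584 × 0.996616 = 0.7867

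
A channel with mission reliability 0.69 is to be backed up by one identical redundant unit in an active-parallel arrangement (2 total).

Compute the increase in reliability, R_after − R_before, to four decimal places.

R_before = 0.69
R_after = 1 − (1 − 0.69)^2 = 0.9039
ΔR = 0.9039 − 0.69 = 0.2139

0.2139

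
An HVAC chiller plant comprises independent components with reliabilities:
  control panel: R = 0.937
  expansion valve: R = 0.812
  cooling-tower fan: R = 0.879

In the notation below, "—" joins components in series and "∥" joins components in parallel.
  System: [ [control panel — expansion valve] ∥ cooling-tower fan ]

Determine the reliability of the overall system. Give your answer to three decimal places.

0.971

Series (control panel and expansion valve): 0.93700 × 0.81200 = 0.76084
Parallel ([0.76084] and cooling-tower fan): 1 − (1 − 0.76084)(1 − 0.87900) = 0.971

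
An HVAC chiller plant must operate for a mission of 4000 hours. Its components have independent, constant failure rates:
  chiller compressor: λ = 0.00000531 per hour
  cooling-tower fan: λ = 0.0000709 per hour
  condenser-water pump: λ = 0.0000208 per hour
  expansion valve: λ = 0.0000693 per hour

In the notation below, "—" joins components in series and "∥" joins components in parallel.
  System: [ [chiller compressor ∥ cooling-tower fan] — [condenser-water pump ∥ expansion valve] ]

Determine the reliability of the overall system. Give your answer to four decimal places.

0.9756

R(chiller compressor) = exp(−0.00000531 × 4000) = 0.978984
R(cooling-tower fan) = exp(−0.0000709 × 4000) = 0.753068
R(condenser-water pump) = exp(−0.0000208 × 4000) = 0.920167
R(expansion valve) = exp(−0.0000693 × 4000) = 0.757903
Parallel (chiller compressor and cooling-tower fan): 1 − (1 − 0.978984)(1 − 0.753068) = 0.994810
Parallel (condenser-water pump and expansion valve): 1 − (1 − 0.920167)(1 − 0.757903) = 0.980673
Series ([0.994810] and [0.980673]): 0.994810 × 0.980673 = 0.9756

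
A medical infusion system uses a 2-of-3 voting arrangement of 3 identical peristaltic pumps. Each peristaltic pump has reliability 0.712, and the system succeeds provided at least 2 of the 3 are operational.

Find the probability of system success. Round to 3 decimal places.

R = Σ_{i=2}^{3} C(3,i) p^i (1−p)^{3−i} with p = 0.712
C(3,2)·0.712^2·0.288^1 = 0.43800
C(3,3)·0.712^3·0.288^0 = 0.36094
Sum = 0.799

0.799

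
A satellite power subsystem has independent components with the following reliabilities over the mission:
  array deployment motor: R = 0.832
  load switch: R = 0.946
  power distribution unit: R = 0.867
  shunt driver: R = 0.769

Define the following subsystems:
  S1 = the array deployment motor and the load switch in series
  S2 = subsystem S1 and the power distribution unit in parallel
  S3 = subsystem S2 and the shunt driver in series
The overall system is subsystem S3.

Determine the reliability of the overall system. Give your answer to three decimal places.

Series (array deployment motor and load switch): 0.83200 × 0.94600 = 0.78707
Parallel ([0.78707] and power distribution unit): 1 − (1 − 0.78707)(1 − 0.86700) = 0.97168
Series ([0.97168] and shunt driver): 0.97168 × 0.76900 = 0.747

0.747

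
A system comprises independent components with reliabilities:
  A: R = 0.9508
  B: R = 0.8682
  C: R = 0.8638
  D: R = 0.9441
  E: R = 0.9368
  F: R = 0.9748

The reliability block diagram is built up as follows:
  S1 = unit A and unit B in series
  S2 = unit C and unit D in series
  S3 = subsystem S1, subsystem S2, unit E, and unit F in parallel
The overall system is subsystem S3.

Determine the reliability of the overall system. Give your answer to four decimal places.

Series (A and B): 0.950800 × 0.868200 = 0.825485
Series (C and D): 0.863800 × 0.944100 = 0.815514
Parallel ([0.825485], [0.815514], E, and F): 1 − (1 − 0.825485)(1 − 0.815514)(1 − 0.936800)(1 − 0.974800) = 0.9999

0.9999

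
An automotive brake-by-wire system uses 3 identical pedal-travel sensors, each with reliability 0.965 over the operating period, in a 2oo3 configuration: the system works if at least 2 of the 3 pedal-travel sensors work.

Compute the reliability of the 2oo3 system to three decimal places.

0.996

R = Σ_{i=2}^{3} C(3,i) p^i (1−p)^{3−i} with p = 0.965
C(3,2)·0.965^2·0.035^1 = 0.09778
C(3,3)·0.965^3·0.035^0 = 0.89863
Sum = 0.996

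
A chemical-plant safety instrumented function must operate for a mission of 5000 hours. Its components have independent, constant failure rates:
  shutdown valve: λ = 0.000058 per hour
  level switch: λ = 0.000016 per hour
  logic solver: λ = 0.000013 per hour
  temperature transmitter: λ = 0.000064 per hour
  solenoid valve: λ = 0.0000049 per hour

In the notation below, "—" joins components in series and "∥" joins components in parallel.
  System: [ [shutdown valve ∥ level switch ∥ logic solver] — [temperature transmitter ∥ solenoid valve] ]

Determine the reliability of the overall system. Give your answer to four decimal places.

R(shutdown valve) = exp(−0.000058 × 5000) = 0.748264
R(level switch) = exp(−0.000016 × 5000) = 0.923116
R(logic solver) = exp(−0.000013 × 5000) = 0.937067
R(temperature transmitter) = exp(−0.000064 × 5000) = 0.726149
R(solenoid valve) = exp(−0.0000049 × 5000) = 0.975798
Parallel (shutdown valve, level switch, and logic solver): 1 − (1 − 0.748264)(1 − 0.923116)(1 − 0.937067) = 0.998782
Parallel (temperature transmitter and solenoid valve): 1 − (1 − 0.726149)(1 − 0.975798) = 0.993372
Series ([0.998782] and [0.993372]): 0.998782 × 0.993372 = 0.9922

0.9922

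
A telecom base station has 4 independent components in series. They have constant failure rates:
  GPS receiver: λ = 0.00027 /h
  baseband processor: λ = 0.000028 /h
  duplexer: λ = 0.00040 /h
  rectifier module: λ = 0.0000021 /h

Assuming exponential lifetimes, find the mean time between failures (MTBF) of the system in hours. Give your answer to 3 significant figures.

1430

Series of exponential components: λ_sys = Σ λ_i
λ_sys = 0.00027 + 0.000028 + 0.00040 + 0.0000021 = 7.0010e-04 /h
MTBF = 1 / λ_sys = 1430 h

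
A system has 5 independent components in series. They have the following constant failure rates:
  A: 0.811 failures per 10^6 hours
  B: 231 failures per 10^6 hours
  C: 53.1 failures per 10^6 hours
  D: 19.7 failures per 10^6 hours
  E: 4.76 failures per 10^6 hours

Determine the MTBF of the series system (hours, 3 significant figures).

Series of exponential components: λ_sys = Σ λ_i
λ_sys = 0.000000811 + 0.000231 + 0.0000531 + 0.0000197 + 0.00000476 = 3.0937e-04 /h
MTBF = 1 / λ_sys = 3230 h

3230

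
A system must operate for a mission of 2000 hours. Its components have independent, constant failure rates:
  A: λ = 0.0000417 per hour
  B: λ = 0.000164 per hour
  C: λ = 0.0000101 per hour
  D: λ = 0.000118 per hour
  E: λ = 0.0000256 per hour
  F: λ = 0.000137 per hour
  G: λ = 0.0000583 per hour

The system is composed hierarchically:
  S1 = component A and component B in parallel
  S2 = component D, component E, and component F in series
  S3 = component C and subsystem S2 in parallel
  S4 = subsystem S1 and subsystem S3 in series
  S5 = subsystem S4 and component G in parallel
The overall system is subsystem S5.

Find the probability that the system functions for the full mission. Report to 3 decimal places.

0.997

R(A) = exp(−0.0000417 × 2000) = 0.91998
R(B) = exp(−0.000164 × 2000) = 0.72036
R(C) = exp(−0.0000101 × 2000) = 0.98000
R(D) = exp(−0.000118 × 2000) = 0.78978
R(E) = exp(−0.0000256 × 2000) = 0.95009
R(F) = exp(−0.000137 × 2000) = 0.76033
R(G) = exp(−0.0000583 × 2000) = 0.88994
Parallel (A and B): 1 − (1 − 0.91998)(1 − 0.72036) = 0.97762
Series (D, E, and F): 0.78978 × 0.95009 × 0.76033 = 0.57052
Parallel (C and [0.57052]): 1 − (1 − 0.98000)(1 − 0.57052) = 0.99141
Series ([0.97762] and [0.99141]): 0.97762 × 0.99141 = 0.96922
Parallel ([0.96922] and G): 1 − (1 − 0.96922)(1 − 0.88994) = 0.997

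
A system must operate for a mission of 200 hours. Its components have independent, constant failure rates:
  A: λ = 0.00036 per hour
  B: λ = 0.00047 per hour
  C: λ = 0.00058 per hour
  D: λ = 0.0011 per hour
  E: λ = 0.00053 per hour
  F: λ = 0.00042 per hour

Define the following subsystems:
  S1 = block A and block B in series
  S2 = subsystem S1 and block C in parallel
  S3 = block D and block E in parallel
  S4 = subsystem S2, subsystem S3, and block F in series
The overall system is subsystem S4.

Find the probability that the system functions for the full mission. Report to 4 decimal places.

R(A) = exp(−0.00036 × 200) = 0.930531
R(B) = exp(−0.00047 × 200) = 0.910283
R(C) = exp(−0.00058 × 200) = 0.890475
R(D) = exp(−0.0011 × 200) = 0.802519
R(E) = exp(−0.00053 × 200) = 0.899425
R(F) = exp(−0.00042 × 200) = 0.919431
Series (A and B): 0.930531 × 0.910283 = 0.847047
Parallel ([0.847047] and C): 1 − (1 − 0.847047)(1 − 0.890475) = 0.983248
Parallel (D and E): 1 − (1 − 0.802519)(1 − 0.899425) = 0.980138
Series ([0.983248], [0.980138], and F): 0.983248 × 0.980138 × 0.919431 = 0.8861

0.8861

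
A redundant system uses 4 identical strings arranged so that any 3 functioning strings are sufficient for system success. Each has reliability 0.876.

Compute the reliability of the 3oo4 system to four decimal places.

R = Σ_{i=3}^{4} C(4,i) p^i (1−p)^{4−i} with p = 0.876
C(4,3)·0.876^3·0.124^1 = 0.333422
C(4,4)·0.876^4·0.124^0 = 0.588866
Sum = 0.9223

0.9223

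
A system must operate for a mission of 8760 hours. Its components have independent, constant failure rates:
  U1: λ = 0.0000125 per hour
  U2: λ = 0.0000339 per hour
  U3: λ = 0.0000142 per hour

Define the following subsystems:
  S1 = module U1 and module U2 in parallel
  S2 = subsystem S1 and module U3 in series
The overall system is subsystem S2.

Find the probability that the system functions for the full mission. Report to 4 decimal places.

R(U1) = exp(−0.0000125 × 8760) = 0.896282
R(U2) = exp(−0.0000339 × 8760) = 0.743071
R(U3) = exp(−0.0000142 × 8760) = 0.883034
Parallel (U1 and U2): 1 − (1 − 0.896282)(1 − 0.743071) = 0.973352
Series ([0.973352] and U3): 0.973352 × 0.883034 = 0.8595

0.8595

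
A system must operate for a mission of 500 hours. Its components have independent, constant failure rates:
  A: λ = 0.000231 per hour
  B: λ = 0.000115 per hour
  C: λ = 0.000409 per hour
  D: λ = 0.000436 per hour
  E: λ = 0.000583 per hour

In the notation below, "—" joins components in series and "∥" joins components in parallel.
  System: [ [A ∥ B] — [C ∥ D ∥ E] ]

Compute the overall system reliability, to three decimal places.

R(A) = exp(−0.000231 × 500) = 0.89092
R(B) = exp(−0.000115 × 500) = 0.94412
R(C) = exp(−0.000409 × 500) = 0.81505
R(D) = exp(−0.000436 × 500) = 0.80413
R(E) = exp(−0.000583 × 500) = 0.74714
Parallel (A and B): 1 − (1 − 0.89092)(1 − 0.94412) = 0.99390
Parallel (C, D, and E): 1 − (1 − 0.81505)(1 − 0.80413)(1 − 0.74714) = 0.99084
Series ([0.99390] and [0.99084]): 0.99390 × 0.99084 = 0.985

0.985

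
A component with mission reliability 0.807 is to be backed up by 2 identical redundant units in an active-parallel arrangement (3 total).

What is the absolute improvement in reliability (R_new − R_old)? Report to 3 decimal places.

0.186

R_before = 0.807
R_after = 1 − (1 − 0.807)^3 = 0.993
ΔR = 0.993 − 0.807 = 0.186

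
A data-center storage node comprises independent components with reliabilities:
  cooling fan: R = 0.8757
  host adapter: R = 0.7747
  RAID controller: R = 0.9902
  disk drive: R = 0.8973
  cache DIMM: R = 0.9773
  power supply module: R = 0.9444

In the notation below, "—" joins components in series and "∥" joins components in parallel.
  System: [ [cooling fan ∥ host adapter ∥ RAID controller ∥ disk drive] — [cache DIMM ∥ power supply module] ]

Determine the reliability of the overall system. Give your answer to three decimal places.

Parallel (cooling fan, host adapter, RAID controller, and disk drive): 1 − (1 − 0.87570)(1 − 0.77470)(1 − 0.99020)(1 − 0.89730) = 0.99997
Parallel (cache DIMM and power supply module): 1 − (1 − 0.97730)(1 − 0.94440) = 0.99874
Series ([0.99997] and [0.99874]): 0.99997 × 0.99874 = 0.999

0.999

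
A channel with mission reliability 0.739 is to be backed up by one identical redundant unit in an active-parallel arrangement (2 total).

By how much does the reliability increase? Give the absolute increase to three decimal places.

R_before = 0.739
R_after = 1 − (1 − 0.739)^2 = 0.932
ΔR = 0.932 − 0.739 = 0.193

0.193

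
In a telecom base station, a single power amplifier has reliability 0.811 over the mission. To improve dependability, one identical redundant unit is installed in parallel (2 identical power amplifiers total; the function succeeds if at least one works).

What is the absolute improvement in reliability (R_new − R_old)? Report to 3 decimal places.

R_before = 0.811
R_after = 1 − (1 − 0.811)^2 = 0.964
ΔR = 0.964 − 0.811 = 0.153

0.153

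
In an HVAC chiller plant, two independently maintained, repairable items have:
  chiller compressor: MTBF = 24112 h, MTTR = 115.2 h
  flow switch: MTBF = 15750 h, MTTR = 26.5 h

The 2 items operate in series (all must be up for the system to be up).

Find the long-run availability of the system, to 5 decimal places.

A(chiller compressor) = MTBF/(MTBF+MTTR) = 24112/(24112+115.2) = 0.995245
A(flow switch) = MTBF/(MTBF+MTTR) = 15750/(15750+26.5) = 0.998320
Series availability: 0.995245 × 0.998320 = 0.99357

0.99357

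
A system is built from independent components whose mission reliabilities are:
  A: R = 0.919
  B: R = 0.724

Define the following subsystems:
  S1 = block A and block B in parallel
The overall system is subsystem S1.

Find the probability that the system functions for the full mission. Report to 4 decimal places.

Parallel (A and B): 1 − (1 − 0.919000)(1 − 0.724000) = 0.9776

0.9776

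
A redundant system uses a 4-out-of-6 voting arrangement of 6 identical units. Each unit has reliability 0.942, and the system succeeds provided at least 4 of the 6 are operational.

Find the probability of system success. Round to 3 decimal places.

R = Σ_{i=4}^{6} C(6,i) p^i (1−p)^{6−i} with p = 0.942
C(6,4)·0.942^4·0.058^2 = 0.03973
C(6,5)·0.942^5·0.058^1 = 0.25813
C(6,6)·0.942^6·0.058^0 = 0.69872
Sum = 0.997

0.997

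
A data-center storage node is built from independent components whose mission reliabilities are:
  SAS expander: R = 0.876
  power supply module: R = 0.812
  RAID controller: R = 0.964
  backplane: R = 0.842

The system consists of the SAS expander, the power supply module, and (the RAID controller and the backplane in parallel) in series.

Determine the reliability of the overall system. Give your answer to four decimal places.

Parallel (RAID controller and backplane): 1 − (1 − 0.964000)(1 − 0.842000) = 0.994312
Series (SAS expander, power supply module, and [0.994312]): 0.876000 × 0.812000 × 0.994312 = 0.7073

0.7073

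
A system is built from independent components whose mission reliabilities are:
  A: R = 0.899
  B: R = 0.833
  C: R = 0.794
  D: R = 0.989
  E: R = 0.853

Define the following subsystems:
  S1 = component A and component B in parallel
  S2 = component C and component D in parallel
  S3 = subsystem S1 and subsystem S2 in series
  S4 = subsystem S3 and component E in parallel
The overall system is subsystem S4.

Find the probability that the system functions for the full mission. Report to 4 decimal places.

Parallel (A and B): 1 − (1 − 0.899000)(1 − 0.833000) = 0.983133
Parallel (C and D): 1 − (1 − 0.794000)(1 − 0.989000) = 0.997734
Series ([0.983133] and [0.997734]): 0.983133 × 0.997734 = 0.980905
Parallel ([0.980905] and E): 1 − (1 − 0.980905)(1 − 0.853000) = 0.9972

0.9972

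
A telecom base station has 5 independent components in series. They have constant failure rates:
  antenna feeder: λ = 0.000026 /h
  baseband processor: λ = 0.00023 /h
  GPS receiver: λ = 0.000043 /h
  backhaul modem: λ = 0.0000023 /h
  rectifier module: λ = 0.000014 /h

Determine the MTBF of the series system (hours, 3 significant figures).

3170

Series of exponential components: λ_sys = Σ λ_i
λ_sys = 0.000026 + 0.00023 + 0.000043 + 0.0000023 + 0.000014 = 3.1530e-04 /h
MTBF = 1 / λ_sys = 3170 h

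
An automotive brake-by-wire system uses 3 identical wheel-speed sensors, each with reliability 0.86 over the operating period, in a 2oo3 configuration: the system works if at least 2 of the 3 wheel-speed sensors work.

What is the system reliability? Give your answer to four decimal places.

R = Σ_{i=2}^{3} C(3,i) p^i (1−p)^{3−i} with p = 0.86
C(3,2)·0.86^2·0.14^1 = 0.310632
C(3,3)·0.86^3·0.14^0 = 0.636056
Sum = 0.9467

0.9467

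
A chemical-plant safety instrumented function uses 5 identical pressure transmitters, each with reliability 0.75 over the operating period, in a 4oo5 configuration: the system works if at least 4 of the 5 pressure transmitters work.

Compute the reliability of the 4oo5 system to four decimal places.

0.6328

R = Σ_{i=4}^{5} C(5,i) p^i (1−p)^{5−i} with p = 0.75
C(5,4)·0.75^4·0.25^1 = 0.395508
C(5,5)·0.75^5·0.25^0 = 0.237305
Sum = 0.6328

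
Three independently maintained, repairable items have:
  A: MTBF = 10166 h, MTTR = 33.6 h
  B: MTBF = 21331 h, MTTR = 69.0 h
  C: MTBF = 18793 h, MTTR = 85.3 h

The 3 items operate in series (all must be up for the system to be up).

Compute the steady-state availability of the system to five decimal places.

0.98900

A(A) = MTBF/(MTBF+MTTR) = 10166/(10166+33.6) = 0.996706
A(B) = MTBF/(MTBF+MTTR) = 21331/(21331+69.0) = 0.996776
A(C) = MTBF/(MTBF+MTTR) = 18793/(18793+85.3) = 0.995482
Series availability: 0.996706 × 0.996776 × 0.995482 = 0.98900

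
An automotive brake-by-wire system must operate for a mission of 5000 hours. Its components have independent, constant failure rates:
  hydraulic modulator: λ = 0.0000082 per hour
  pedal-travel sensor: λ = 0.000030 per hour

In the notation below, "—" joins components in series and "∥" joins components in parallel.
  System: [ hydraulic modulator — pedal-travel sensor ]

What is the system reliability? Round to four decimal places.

0.8261

R(hydraulic modulator) = exp(−0.0000082 × 5000) = 0.959829
R(pedal-travel sensor) = exp(−0.000030 × 5000) = 0.860708
Series (hydraulic modulator and pedal-travel sensor): 0.959829 × 0.860708 = 0.8261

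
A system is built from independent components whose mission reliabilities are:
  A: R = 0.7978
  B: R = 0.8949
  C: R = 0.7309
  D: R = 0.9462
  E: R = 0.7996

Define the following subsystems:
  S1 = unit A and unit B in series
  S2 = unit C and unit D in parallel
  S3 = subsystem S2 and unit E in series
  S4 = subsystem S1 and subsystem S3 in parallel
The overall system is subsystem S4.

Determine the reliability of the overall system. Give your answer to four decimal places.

0.9394

Series (A and B): 0.797800 × 0.894900 = 0.713951
Parallel (C and D): 1 − (1 − 0.730900)(1 − 0.946200) = 0.985522
Series ([0.985522] and E): 0.985522 × 0.799600 = 0.788023
Parallel ([0.713951] and [0.788023]): 1 − (1 − 0.713951)(1 − 0.788023) = 0.9394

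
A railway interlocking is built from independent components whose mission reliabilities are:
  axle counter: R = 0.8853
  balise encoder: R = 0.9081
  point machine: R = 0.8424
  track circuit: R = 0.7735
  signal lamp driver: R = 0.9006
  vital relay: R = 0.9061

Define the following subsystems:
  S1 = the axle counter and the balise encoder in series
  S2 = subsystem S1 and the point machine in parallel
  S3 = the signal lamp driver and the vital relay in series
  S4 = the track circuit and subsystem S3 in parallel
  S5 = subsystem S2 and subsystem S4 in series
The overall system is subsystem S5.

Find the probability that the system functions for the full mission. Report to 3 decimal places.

0.929

Series (axle counter and balise encoder): 0.88530 × 0.90810 = 0.80394
Parallel ([0.80394] and point machine): 1 − (1 − 0.80394)(1 − 0.84240) = 0.96910
Series (signal lamp driver and vital relay): 0.90060 × 0.90610 = 0.81603
Parallel (track circuit and [0.81603]): 1 − (1 − 0.77350)(1 − 0.81603) = 0.95833
Series ([0.96910] and [0.95833]): 0.96910 × 0.95833 = 0.929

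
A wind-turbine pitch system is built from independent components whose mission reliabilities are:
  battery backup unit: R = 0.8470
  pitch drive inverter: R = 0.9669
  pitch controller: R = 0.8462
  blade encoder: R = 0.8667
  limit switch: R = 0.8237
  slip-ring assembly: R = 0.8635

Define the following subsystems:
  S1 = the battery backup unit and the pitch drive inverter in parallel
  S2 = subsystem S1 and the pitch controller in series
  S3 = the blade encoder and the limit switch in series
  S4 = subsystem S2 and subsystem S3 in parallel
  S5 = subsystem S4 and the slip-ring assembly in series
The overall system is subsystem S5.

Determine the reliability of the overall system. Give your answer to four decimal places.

Parallel (battery backup unit and pitch drive inverter): 1 − (1 − 0.847000)(1 − 0.966900) = 0.994936
Series ([0.994936] and pitch controller): 0.994936 × 0.846200 = 0.841915
Series (blade encoder and limit switch): 0.866700 × 0.823700 = 0.713901
Parallel ([0.841915] and [0.713901]): 1 − (1 − 0.841915)(1 − 0.713901) = 0.954772
Series ([0.954772] and slip-ring assembly): 0.954772 × 0.863500 = 0.8244

0.8244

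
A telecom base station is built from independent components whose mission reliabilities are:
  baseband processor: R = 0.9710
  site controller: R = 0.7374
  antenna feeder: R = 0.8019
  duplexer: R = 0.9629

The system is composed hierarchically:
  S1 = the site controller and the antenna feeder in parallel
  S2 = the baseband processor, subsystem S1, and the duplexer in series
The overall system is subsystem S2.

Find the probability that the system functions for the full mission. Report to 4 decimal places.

0.8863

Parallel (site controller and antenna feeder): 1 − (1 − 0.737400)(1 − 0.801900) = 0.947979
Series (baseband processor, [0.947979], and duplexer): 0.971000 × 0.947979 × 0.962900 = 0.8863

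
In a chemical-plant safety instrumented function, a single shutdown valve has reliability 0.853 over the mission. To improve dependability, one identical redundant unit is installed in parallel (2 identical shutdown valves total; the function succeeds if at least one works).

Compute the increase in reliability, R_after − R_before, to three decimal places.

R_before = 0.853
R_after = 1 − (1 − 0.853)^2 = 0.978
ΔR = 0.978 − 0.853 = 0.125

0.125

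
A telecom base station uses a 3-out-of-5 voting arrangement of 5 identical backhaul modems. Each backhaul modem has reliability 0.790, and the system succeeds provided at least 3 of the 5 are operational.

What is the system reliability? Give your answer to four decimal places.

0.9341

R = Σ_{i=3}^{5} C(5,i) p^i (1−p)^{5−i} with p = 0.790
C(5,3)·0.790^3·0.210^2 = 0.217430
C(5,4)·0.790^4·0.210^1 = 0.408976
C(5,5)·0.790^5·0.210^0 = 0.307706
Sum = 0.9341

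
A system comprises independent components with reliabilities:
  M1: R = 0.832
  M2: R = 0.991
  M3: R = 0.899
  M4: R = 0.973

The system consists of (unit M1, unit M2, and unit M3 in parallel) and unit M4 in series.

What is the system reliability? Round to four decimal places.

0.9729

Parallel (M1, M2, and M3): 1 − (1 − 0.832000)(1 − 0.991000)(1 − 0.899000) = 0.999847
Series ([0.999847] and M4): 0.999847 × 0.973000 = 0.9729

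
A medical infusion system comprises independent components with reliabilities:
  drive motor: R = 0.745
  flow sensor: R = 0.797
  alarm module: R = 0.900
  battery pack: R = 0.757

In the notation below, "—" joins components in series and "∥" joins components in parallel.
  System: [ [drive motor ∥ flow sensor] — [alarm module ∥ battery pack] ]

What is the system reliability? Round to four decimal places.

0.9252

Parallel (drive motor and flow sensor): 1 − (1 − 0.745000)(1 − 0.797000) = 0.948235
Parallel (alarm module and battery pack): 1 − (1 − 0.900000)(1 − 0.757000) = 0.975700
Series ([0.948235] and [0.975700]): 0.948235 × 0.975700 = 0.9252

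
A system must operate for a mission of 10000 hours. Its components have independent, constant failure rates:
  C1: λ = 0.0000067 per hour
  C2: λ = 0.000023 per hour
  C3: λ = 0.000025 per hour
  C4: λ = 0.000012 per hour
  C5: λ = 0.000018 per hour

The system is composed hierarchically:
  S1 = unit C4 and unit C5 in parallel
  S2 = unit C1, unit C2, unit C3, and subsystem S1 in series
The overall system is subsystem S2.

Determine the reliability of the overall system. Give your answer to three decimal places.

0.568

R(C1) = exp(−0.0000067 × 10000) = 0.93520
R(C2) = exp(−0.000023 × 10000) = 0.79453
R(C3) = exp(−0.000025 × 10000) = 0.77880
R(C4) = exp(−0.000012 × 10000) = 0.88692
R(C5) = exp(−0.000018 × 10000) = 0.83527
Parallel (C4 and C5): 1 − (1 − 0.88692)(1 − 0.83527) = 0.98137
Series (C1, C2, C3, and [0.98137]): 0.93520 × 0.79453 × 0.77880 × 0.98137 = 0.568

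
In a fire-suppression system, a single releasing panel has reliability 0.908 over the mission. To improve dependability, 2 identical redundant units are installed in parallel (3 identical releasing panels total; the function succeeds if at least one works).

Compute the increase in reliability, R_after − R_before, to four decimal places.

0.0912

R_before = 0.908
R_after = 1 − (1 − 0.908)^3 = 0.9992
ΔR = 0.9992 − 0.908 = 0.0912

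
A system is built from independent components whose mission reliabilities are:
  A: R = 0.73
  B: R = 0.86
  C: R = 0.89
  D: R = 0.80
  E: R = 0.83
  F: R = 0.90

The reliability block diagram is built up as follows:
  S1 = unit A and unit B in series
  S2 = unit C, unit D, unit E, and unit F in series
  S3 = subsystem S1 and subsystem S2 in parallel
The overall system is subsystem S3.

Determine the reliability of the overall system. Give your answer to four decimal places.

Series (A and B): 0.730000 × 0.860000 = 0.627800
Series (C, D, E, and F): 0.890000 × 0.800000 × 0.830000 × 0.900000 = 0.531864
Parallel ([0.627800] and [0.531864]): 1 − (1 − 0.627800)(1 − 0.531864) = 0.8258

0.8258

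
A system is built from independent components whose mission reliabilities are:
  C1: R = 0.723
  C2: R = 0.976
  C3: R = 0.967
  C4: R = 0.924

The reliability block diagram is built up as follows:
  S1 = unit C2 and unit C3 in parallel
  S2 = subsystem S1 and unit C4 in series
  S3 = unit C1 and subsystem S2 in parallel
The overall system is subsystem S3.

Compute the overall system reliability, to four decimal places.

0.9787

Parallel (C2 and C3): 1 − (1 − 0.976000)(1 − 0.967000) = 0.999208
Series ([0.999208] and C4): 0.999208 × 0.924000 = 0.923268
Parallel (C1 and [0.923268]): 1 − (1 − 0.723000)(1 − 0.923268) = 0.9787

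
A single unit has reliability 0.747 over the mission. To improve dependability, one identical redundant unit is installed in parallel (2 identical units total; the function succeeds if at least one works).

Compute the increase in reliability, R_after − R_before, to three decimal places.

0.189

R_before = 0.747
R_after = 1 − (1 − 0.747)^2 = 0.936
ΔR = 0.936 − 0.747 = 0.189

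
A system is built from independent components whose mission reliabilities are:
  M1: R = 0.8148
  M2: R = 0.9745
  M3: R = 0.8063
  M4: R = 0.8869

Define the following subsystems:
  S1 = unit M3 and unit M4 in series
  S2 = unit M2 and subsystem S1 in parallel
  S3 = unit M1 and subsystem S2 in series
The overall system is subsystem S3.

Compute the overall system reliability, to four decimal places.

Series (M3 and M4): 0.806300 × 0.886900 = 0.715107
Parallel (M2 and [0.715107]): 1 − (1 − 0.974500)(1 − 0.715107) = 0.992735
Series (M1 and [0.992735]): 0.814800 × 0.992735 = 0.8089

0.8089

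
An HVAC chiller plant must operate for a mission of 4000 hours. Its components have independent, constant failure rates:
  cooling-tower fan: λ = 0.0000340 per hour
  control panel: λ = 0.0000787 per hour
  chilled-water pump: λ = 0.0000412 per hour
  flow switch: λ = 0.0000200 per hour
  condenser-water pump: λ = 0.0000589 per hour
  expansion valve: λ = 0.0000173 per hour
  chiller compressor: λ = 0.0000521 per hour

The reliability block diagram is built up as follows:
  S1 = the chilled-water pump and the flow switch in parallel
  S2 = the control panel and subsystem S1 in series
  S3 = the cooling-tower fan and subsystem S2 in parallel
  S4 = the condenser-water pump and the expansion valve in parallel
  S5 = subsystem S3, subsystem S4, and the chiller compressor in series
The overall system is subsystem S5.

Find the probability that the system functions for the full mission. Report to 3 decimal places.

R(cooling-tower fan) = exp(−0.0000340 × 4000) = 0.87284
R(control panel) = exp(−0.0000787 × 4000) = 0.72993
R(chilled-water pump) = exp(−0.0000412 × 4000) = 0.84806
R(flow switch) = exp(−0.0000200 × 4000) = 0.92312
R(condenser-water pump) = exp(−0.0000589 × 4000) = 0.79010
R(expansion valve) = exp(−0.0000173 × 4000) = 0.93314
R(chiller compressor) = exp(−0.0000521 × 4000) = 0.81188
Parallel (chilled-water pump and flow switch): 1 − (1 − 0.84806)(1 − 0.92312) = 0.98832
Series (control panel and [0.98832]): 0.72993 × 0.98832 = 0.72140
Parallel (cooling-tower fan and [0.72140]): 1 − (1 − 0.87284)(1 − 0.72140) = 0.96457
Parallel (condenser-water pump and expansion valve): 1 − (1 − 0.79010)(1 − 0.93314) = 0.98597
Series ([0.96457], [0.98597], and chiller compressor): 0.96457 × 0.98597 × 0.81188 = 0.772

0.772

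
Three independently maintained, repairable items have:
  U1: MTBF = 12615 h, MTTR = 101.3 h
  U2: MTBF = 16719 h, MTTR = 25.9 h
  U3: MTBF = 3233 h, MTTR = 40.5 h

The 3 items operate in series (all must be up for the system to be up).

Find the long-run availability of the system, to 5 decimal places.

0.97824

A(U1) = MTBF/(MTBF+MTTR) = 12615/(12615+101.3) = 0.992034
A(U2) = MTBF/(MTBF+MTTR) = 16719/(16719+25.9) = 0.998453
A(U3) = MTBF/(MTBF+MTTR) = 3233/(3233+40.5) = 0.987628
Series availability: 0.992034 × 0.998453 × 0.987628 = 0.97824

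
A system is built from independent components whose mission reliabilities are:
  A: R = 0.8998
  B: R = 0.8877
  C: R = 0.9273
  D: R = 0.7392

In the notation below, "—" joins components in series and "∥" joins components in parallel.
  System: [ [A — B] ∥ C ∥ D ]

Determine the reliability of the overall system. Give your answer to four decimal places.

Series (A and B): 0.899800 × 0.887700 = 0.798752
Parallel ([0.798752], C, and D): 1 − (1 − 0.798752)(1 − 0.927300)(1 − 0.739200) = 0.9962

0.9962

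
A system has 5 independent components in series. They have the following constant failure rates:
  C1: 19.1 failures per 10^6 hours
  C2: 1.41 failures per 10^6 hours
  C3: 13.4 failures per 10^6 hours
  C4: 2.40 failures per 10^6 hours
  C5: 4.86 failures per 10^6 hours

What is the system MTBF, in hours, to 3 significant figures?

Series of exponential components: λ_sys = Σ λ_i
λ_sys = 0.0000191 + 0.00000141 + 0.0000134 + 0.00000240 + 0.00000486 = 4.1170e-05 /h
MTBF = 1 / λ_sys = 24300 h

24300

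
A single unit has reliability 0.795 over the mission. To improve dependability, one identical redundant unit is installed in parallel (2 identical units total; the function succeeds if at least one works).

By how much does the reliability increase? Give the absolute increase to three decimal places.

0.163

R_before = 0.795
R_after = 1 − (1 − 0.795)^2 = 0.958
ΔR = 0.958 − 0.795 = 0.163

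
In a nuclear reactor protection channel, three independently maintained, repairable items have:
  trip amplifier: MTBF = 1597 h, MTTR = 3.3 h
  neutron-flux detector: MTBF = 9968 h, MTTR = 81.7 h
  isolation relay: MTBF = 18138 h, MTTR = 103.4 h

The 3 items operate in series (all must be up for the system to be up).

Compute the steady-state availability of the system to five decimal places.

A(trip amplifier) = MTBF/(MTBF+MTTR) = 1597/(1597+3.3) = 0.997938
A(neutron-flux detector) = MTBF/(MTBF+MTTR) = 9968/(9968+81.7) = 0.991870
A(isolation relay) = MTBF/(MTBF+MTTR) = 18138/(18138+103.4) = 0.994332
Series availability: 0.997938 × 0.991870 × 0.994332 = 0.98421

0.98421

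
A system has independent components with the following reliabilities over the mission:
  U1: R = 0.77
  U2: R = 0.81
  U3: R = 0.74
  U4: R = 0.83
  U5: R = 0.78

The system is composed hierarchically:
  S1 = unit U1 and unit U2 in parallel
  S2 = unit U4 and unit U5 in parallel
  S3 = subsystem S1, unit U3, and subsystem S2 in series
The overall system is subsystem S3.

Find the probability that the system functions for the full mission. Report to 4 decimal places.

0.6812

Parallel (U1 and U2): 1 − (1 − 0.770000)(1 − 0.810000) = 0.956300
Parallel (U4 and U5): 1 − (1 − 0.830000)(1 − 0.780000) = 0.962600
Series ([0.956300], U3, and [0.962600]): 0.956300 × 0.740000 × 0.962600 = 0.6812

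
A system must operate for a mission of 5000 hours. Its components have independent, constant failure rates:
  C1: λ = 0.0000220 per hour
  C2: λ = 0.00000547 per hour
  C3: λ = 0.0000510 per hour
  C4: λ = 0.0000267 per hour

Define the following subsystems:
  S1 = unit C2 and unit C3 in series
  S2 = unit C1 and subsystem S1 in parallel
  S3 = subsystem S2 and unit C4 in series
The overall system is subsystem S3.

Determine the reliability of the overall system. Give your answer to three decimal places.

0.853

R(C1) = exp(−0.0000220 × 5000) = 0.89583
R(C2) = exp(−0.00000547 × 5000) = 0.97302
R(C3) = exp(−0.0000510 × 5000) = 0.77492
R(C4) = exp(−0.0000267 × 5000) = 0.87503
Series (C2 and C3): 0.97302 × 0.77492 = 0.75401
Parallel (C1 and [0.75401]): 1 − (1 − 0.89583)(1 − 0.75401) = 0.97438
Series ([0.97438] and C4): 0.97438 × 0.87503 = 0.853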